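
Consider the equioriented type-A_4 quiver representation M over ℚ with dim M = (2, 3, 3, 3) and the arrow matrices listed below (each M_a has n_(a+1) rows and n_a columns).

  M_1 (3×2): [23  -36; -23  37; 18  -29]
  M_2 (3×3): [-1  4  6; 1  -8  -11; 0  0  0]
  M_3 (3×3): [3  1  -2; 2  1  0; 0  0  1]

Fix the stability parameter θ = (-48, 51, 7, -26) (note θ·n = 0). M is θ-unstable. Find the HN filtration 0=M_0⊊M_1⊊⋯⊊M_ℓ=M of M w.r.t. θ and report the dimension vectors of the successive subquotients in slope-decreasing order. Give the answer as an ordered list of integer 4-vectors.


Barcode: M ≅ I[1,4]^2, I[2,2], I[3,4]. HN layers by μ_θ (4 steps, strictly decreasing):
  μ^(1)=51; μ^(2)=32/3; μ^(3)=-19/2; μ^(4)=-48

((0, 1, 0, 0); (0, 2, 2, 2); (0, 0, 1, 1); (2, 0, 0, 0))


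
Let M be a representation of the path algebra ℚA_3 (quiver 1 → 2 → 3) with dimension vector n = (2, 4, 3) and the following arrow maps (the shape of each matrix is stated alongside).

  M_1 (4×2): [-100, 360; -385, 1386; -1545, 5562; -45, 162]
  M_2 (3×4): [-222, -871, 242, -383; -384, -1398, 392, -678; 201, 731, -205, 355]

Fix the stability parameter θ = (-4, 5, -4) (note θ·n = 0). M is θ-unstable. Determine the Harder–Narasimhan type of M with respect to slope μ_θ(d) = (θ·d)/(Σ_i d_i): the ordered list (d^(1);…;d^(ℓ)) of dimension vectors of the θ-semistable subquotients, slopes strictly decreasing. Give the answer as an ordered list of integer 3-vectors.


Barcode: M ≅ I[1,1], I[1,3], I[2,2]^2, I[2,3], I[3,3]. HN layers by μ_θ (3 steps, strictly decreasing):
  μ^(1)=5; μ^(2)=1/2; μ^(3)=-4

((0, 2, 0); (0, 2, 2); (2, 0, 1))


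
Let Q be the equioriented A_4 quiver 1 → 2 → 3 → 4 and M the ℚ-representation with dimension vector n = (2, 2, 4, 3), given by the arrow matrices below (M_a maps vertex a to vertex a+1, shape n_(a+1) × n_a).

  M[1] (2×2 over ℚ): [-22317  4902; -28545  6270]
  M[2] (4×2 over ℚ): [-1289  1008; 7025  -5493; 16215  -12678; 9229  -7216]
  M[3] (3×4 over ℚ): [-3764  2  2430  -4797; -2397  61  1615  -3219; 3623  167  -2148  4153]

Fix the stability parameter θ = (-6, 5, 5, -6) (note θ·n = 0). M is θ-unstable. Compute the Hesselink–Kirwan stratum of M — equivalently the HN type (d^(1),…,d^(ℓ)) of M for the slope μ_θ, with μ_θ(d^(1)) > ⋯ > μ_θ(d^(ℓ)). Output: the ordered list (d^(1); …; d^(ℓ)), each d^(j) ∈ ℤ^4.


Via rank(M_{q-1}∘⋯∘M_p): M ≅ I[1,1], I[1,4], I[2,4], I[3,3], I[3,4].
μ_θ-semistable layers: μ^(1)=5; μ^(2)=4/3; μ^(3)=-1/2; μ^(4)=-6

((0, 0, 1, 0); (0, 2, 2, 2); (0, 0, 1, 1); (2, 0, 0, 0))


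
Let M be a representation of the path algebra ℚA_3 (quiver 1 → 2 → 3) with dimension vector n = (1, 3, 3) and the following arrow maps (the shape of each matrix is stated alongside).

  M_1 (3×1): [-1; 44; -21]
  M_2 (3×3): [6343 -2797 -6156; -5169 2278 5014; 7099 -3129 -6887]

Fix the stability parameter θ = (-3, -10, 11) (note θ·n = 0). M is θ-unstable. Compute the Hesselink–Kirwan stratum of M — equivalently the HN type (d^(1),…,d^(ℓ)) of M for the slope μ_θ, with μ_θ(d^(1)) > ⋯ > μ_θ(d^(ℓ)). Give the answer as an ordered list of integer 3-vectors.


Via rank(M_{q-1}∘⋯∘M_p): M ≅ I[1,3], I[2,3]^2.
μ_θ-semistable layers: μ^(1)=11; μ^(2)=-13/2; μ^(3)=-10

((0, 0, 3); (1, 1, 0); (0, 2, 0))


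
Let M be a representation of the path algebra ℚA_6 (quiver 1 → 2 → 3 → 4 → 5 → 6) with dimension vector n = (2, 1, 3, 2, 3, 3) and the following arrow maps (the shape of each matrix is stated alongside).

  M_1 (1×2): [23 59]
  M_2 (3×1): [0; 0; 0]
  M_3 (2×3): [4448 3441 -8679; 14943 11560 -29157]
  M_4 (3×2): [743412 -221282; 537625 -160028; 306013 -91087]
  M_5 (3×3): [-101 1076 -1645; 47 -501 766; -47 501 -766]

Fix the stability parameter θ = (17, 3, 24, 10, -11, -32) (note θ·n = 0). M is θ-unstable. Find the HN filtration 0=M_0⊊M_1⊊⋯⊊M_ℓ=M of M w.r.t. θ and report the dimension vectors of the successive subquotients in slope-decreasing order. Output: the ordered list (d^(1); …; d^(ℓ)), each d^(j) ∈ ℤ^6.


Via rank(M_{q-1}∘⋯∘M_p): M ≅ I[1,1], I[1,2], I[3,3], I[3,6]^2, I[5,5], I[6,6].
μ_θ-semistable layers: μ^(1)=24; μ^(2)=17; μ^(3)=10; μ^(4)=-9/4; μ^(5)=-11; μ^(6)=-32

((0, 0, 1, 0, 0, 0); (1, 0, 0, 0, 0, 0); (1, 1, 0, 0, 0, 0); (0, 0, 2, 2, 2, 2); (0, 0, 0, 0, 1, 0); (0, 0, 0, 0, 0, 1))


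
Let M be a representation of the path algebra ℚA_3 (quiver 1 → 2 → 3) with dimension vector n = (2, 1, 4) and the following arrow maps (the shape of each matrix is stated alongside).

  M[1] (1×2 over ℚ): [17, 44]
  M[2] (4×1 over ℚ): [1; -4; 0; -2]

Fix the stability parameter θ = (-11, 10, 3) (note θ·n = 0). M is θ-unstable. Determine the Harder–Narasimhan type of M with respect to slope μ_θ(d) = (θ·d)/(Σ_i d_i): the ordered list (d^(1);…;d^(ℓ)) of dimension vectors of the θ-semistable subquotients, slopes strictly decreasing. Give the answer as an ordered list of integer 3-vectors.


Via rank(M_{q-1}∘⋯∘M_p): M ≅ I[1,1], I[1,3], I[3,3]^3.
μ_θ-semistable layers: μ^(1)=13/2; μ^(2)=3; μ^(3)=-11

((0, 1, 1); (0, 0, 3); (2, 0, 0))


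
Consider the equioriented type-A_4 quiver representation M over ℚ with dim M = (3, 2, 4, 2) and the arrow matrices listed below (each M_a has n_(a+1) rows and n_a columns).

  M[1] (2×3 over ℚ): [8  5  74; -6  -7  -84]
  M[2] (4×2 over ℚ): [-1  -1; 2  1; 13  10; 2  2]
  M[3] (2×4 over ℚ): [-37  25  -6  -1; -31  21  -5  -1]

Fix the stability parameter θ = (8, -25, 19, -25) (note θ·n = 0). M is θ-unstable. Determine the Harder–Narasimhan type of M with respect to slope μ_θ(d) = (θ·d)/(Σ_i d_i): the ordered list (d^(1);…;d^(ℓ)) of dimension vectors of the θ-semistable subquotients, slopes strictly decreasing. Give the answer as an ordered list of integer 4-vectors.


Via rank(M_{q-1}∘⋯∘M_p): M ≅ I[1,1], I[1,3], I[1,4], I[3,3], I[3,4].
μ_θ-semistable layers: μ^(1)=19; μ^(2)=8; μ^(3)=-3; μ^(4)=-17/2

((0, 0, 2, 0); (1, 0, 0, 0); (0, 0, 2, 2); (2, 2, 0, 0))


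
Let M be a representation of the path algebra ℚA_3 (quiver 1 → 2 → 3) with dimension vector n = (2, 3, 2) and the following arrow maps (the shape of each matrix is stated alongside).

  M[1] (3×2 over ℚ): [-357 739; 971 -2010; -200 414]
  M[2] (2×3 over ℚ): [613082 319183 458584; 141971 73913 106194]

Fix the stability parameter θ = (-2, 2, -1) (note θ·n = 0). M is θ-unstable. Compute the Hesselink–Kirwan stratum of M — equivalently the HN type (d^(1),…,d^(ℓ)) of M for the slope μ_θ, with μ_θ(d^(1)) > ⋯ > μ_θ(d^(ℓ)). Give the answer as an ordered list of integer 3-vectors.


Barcode: M ≅ I[1,3]^2, I[2,2]. HN layers by μ_θ (3 steps, strictly decreasing):
  μ^(1)=2; μ^(2)=1/2; μ^(3)=-2

((0, 1, 0); (0, 2, 2); (2, 0, 0))


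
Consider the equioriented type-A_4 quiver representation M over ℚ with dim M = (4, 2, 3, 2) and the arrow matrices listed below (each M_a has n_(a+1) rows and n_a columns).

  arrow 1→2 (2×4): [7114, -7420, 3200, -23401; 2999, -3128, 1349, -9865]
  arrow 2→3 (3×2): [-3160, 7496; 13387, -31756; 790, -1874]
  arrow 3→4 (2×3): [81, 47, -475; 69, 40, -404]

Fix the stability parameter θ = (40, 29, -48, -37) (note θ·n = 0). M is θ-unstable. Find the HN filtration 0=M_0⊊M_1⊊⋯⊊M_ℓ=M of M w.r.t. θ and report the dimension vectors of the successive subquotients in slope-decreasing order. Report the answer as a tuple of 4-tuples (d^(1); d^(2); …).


Interval decomposition of M: I[1,1]^2, I[1,3], I[1,4], I[3,4].
HN type (ℓ=5): μ^(1)=40; μ^(2)=7; μ^(3)=-4; μ^(4)=-37; μ^(5)=-48

((2, 0, 0, 0); (1, 1, 1, 0); (1, 1, 1, 1); (0, 0, 0, 1); (0, 0, 1, 0))


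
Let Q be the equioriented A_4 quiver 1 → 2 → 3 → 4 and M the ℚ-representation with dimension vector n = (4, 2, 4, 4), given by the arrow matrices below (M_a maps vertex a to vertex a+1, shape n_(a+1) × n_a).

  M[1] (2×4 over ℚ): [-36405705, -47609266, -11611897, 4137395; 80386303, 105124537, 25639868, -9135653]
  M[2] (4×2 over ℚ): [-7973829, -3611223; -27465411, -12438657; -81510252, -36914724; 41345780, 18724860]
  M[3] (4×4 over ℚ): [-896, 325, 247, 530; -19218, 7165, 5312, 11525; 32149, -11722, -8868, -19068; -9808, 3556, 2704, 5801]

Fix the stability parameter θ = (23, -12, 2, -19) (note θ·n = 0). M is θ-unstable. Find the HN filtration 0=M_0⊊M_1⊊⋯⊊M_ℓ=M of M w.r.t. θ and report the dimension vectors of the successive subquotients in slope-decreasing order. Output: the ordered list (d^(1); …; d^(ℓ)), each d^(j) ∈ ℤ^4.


Interval decomposition of M: I[1,1]^2, I[1,2], I[1,4], I[3,4]^3.
HN type (ℓ=4): μ^(1)=23; μ^(2)=11/2; μ^(3)=-3/2; μ^(4)=-17/2

((2, 0, 0, 0); (1, 1, 0, 0); (1, 1, 1, 1); (0, 0, 3, 3))


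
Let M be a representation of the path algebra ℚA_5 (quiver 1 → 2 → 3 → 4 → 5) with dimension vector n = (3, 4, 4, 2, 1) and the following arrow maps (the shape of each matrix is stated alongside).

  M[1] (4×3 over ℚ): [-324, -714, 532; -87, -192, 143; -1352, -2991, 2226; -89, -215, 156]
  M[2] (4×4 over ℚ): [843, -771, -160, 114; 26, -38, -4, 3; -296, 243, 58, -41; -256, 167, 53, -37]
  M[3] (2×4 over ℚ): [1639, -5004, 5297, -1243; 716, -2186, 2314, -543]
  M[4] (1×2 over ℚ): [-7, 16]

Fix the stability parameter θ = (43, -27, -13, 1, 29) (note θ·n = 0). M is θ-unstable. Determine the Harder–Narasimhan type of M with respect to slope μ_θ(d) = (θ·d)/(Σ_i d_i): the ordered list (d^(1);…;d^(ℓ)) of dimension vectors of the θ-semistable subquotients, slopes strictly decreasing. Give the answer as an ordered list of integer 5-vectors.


Interval decomposition of M: I[1,3], I[1,4], I[1,5], I[2,3].
HN type (ℓ=4): μ^(1)=29; μ^(2)=1; μ^(3)=-13; μ^(4)=-27

((0, 0, 0, 0, 1); (3, 3, 3, 2, 0); (0, 0, 1, 0, 0); (0, 1, 0, 0, 0))


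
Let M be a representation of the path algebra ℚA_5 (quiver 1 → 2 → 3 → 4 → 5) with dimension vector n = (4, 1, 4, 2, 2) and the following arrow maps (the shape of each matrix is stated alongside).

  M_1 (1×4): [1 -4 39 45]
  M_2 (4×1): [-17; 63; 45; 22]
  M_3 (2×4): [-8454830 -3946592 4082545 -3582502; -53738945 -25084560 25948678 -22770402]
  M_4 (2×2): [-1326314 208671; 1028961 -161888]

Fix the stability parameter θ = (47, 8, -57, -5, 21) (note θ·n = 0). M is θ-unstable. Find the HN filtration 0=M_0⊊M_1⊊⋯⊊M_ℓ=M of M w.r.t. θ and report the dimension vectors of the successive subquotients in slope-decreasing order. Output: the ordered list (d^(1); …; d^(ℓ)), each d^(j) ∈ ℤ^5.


Interval decomposition of M: I[1,1]^3, I[1,5], I[3,3]^2, I[3,5].
HN type (ℓ=5): μ^(1)=47; μ^(2)=21; μ^(3)=-7/4; μ^(4)=-5; μ^(5)=-57

((3, 0, 0, 0, 0); (0, 0, 0, 0, 2); (1, 1, 1, 1, 0); (0, 0, 0, 1, 0); (0, 0, 3, 0, 0))


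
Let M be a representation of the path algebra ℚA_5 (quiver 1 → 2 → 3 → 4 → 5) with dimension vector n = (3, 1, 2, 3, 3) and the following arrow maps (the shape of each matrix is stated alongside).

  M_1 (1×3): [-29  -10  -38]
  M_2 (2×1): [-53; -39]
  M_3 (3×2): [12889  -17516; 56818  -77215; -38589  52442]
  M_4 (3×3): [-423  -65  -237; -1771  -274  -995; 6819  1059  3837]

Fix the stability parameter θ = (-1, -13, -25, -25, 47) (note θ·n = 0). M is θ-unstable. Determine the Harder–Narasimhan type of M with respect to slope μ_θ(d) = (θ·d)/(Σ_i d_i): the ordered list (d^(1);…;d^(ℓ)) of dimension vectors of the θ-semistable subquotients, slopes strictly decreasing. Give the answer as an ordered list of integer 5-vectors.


Interval decomposition of M: I[1,1]^2, I[1,5], I[3,4], I[4,5], I[5,5].
HN type (ℓ=4): μ^(1)=47; μ^(2)=-1; μ^(3)=-16; μ^(4)=-25

((0, 0, 0, 0, 3); (2, 0, 0, 0, 0); (1, 1, 1, 1, 0); (0, 0, 1, 2, 0))


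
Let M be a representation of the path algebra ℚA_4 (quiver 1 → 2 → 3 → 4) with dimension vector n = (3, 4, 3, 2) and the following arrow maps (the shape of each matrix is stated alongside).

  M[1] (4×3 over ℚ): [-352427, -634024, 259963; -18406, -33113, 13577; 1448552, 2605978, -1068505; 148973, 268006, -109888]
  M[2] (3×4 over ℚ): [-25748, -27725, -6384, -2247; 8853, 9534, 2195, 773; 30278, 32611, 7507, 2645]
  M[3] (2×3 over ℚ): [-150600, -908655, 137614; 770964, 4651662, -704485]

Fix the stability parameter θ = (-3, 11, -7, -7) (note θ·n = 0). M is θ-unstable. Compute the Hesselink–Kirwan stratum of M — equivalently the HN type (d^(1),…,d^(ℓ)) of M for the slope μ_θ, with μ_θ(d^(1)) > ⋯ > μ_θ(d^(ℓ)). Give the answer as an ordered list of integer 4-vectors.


Via rank(M_{q-1}∘⋯∘M_p): M ≅ I[1,2], I[1,4]^2, I[2,3].
μ_θ-semistable layers: μ^(1)=11; μ^(2)=2; μ^(3)=-1; μ^(4)=-3

((0, 1, 0, 0); (0, 1, 1, 0); (0, 2, 2, 2); (3, 0, 0, 0))


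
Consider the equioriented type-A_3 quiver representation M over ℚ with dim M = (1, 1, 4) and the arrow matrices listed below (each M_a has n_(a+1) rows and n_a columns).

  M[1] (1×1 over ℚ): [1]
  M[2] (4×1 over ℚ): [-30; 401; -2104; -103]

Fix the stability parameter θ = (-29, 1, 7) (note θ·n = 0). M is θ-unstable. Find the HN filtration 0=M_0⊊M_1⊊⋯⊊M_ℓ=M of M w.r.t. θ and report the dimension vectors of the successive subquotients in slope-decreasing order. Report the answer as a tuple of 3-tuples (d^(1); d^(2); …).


Via rank(M_{q-1}∘⋯∘M_p): M ≅ I[1,3], I[3,3]^3.
μ_θ-semistable layers: μ^(1)=7; μ^(2)=1; μ^(3)=-29

((0, 0, 4); (0, 1, 0); (1, 0, 0))


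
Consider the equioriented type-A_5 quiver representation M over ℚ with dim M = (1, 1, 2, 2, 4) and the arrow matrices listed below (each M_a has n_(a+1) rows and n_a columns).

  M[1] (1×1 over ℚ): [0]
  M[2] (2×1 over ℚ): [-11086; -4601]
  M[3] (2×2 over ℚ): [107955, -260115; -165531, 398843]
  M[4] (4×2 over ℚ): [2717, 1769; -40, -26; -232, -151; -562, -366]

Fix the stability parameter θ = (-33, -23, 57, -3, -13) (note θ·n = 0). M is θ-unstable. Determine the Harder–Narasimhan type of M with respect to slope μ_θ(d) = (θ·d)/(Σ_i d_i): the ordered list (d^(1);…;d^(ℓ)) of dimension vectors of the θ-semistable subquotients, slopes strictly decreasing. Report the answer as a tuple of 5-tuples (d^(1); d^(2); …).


Barcode: M ≅ I[1,1], I[2,5], I[3,3], I[4,5], I[5,5]^2. HN layers by μ_θ (6 steps, strictly decreasing):
  μ^(1)=57; μ^(2)=41/3; μ^(3)=-8; μ^(4)=-13; μ^(5)=-23; μ^(6)=-33

((0, 0, 1, 0, 0); (0, 0, 1, 1, 1); (0, 0, 0, 1, 1); (0, 0, 0, 0, 2); (0, 1, 0, 0, 0); (1, 0, 0, 0, 0))


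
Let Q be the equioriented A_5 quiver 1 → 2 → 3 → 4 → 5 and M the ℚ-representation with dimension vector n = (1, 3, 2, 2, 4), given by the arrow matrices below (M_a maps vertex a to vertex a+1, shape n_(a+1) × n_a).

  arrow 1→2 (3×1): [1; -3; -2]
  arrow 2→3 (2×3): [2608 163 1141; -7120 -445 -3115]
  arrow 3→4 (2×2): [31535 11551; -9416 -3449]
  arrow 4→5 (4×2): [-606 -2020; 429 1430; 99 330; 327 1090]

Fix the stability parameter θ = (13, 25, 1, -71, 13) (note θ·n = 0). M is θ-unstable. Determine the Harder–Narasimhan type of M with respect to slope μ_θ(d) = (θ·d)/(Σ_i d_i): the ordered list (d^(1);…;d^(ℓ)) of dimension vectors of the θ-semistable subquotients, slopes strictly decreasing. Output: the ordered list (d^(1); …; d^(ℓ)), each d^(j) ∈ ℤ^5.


Barcode: M ≅ I[1,4], I[2,2]^2, I[3,5], I[5,5]^3. HN layers by μ_θ (4 steps, strictly decreasing):
  μ^(1)=25; μ^(2)=13; μ^(3)=-8; μ^(4)=-35

((0, 2, 0, 0, 0); (0, 0, 0, 0, 4); (1, 1, 1, 1, 0); (0, 0, 1, 1, 0))


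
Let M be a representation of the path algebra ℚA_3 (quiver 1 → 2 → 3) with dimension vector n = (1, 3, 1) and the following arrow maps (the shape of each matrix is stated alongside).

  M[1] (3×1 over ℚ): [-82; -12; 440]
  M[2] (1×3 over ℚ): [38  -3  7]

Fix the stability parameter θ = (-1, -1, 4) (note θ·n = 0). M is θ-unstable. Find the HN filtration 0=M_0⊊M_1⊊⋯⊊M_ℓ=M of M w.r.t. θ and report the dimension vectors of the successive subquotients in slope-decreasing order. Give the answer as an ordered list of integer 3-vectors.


Interval decomposition of M: I[1,2], I[2,2], I[2,3].
HN type (ℓ=2): μ^(1)=4; μ^(2)=-1

((0, 0, 1); (1, 3, 0))


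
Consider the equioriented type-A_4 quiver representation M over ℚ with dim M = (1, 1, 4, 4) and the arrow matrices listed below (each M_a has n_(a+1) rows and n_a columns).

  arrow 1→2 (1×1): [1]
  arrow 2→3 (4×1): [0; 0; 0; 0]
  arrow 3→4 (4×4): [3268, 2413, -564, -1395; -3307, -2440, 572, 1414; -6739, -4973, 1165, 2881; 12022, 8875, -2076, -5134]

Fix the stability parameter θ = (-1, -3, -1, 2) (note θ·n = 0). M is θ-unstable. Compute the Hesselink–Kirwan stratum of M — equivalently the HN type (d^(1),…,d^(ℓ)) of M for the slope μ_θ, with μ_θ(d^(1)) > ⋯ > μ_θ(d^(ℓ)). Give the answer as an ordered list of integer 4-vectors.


Interval decomposition of M: I[1,2], I[3,4]^4.
HN type (ℓ=3): μ^(1)=2; μ^(2)=-1; μ^(3)=-2

((0, 0, 0, 4); (0, 0, 4, 0); (1, 1, 0, 0))


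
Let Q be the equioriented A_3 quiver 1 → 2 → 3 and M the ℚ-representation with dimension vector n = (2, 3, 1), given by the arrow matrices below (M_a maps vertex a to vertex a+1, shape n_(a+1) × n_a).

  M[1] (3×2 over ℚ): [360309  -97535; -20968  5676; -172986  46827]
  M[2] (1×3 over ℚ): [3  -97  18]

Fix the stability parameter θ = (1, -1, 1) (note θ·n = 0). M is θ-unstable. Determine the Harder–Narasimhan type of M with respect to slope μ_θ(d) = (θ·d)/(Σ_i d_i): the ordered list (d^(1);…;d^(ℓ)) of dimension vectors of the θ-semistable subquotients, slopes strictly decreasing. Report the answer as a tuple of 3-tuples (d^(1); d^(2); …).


Interval decomposition of M: I[1,2], I[1,3], I[2,2].
HN type (ℓ=3): μ^(1)=1; μ^(2)=0; μ^(3)=-1

((0, 0, 1); (2, 2, 0); (0, 1, 0))


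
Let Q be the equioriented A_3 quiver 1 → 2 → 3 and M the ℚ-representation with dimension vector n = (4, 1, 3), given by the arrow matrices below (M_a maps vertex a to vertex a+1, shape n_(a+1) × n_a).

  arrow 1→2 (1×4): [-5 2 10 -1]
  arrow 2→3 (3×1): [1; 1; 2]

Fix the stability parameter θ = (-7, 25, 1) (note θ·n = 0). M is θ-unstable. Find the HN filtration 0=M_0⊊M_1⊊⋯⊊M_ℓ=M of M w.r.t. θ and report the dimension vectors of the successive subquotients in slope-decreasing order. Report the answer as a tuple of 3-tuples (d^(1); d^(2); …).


Interval decomposition of M: I[1,1]^3, I[1,3], I[3,3]^2.
HN type (ℓ=3): μ^(1)=13; μ^(2)=1; μ^(3)=-7

((0, 1, 1); (0, 0, 2); (4, 0, 0))


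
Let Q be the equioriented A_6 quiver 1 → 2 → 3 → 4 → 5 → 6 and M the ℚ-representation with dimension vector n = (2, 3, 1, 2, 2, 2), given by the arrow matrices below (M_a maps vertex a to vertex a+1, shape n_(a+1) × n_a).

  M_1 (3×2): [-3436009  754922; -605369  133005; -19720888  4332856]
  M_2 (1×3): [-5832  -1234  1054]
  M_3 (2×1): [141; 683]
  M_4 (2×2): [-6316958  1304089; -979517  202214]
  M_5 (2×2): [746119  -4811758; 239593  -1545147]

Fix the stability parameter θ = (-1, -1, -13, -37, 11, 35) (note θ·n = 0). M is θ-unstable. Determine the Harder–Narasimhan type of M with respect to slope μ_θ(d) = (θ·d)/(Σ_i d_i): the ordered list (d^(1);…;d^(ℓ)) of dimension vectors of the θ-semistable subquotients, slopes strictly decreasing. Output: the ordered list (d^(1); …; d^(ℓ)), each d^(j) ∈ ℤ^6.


Barcode: M ≅ I[1,2], I[1,6], I[2,2], I[4,6]. HN layers by μ_θ (5 steps, strictly decreasing):
  μ^(1)=35; μ^(2)=11; μ^(3)=-1; μ^(4)=-13; μ^(5)=-37

((0, 0, 0, 0, 0, 2); (0, 0, 0, 0, 2, 0); (1, 2, 0, 0, 0, 0); (1, 1, 1, 1, 0, 0); (0, 0, 0, 1, 0, 0))


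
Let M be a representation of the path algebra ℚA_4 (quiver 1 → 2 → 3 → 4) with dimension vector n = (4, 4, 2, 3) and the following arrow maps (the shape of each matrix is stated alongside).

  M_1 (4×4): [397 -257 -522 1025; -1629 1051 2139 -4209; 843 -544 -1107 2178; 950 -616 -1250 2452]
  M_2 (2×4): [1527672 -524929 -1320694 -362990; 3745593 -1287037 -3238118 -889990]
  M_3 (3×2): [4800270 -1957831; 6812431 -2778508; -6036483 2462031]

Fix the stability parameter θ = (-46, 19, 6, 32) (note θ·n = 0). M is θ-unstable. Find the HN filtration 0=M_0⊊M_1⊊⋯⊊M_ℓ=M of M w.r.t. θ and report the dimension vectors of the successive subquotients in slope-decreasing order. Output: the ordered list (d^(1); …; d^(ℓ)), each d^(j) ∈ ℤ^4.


Via rank(M_{q-1}∘⋯∘M_p): M ≅ I[1,1], I[1,2], I[1,4]^2, I[2,2], I[4,4].
μ_θ-semistable layers: μ^(1)=32; μ^(2)=19; μ^(3)=25/2; μ^(4)=-46

((0, 0, 0, 3); (0, 2, 0, 0); (0, 2, 2, 0); (4, 0, 0, 0))


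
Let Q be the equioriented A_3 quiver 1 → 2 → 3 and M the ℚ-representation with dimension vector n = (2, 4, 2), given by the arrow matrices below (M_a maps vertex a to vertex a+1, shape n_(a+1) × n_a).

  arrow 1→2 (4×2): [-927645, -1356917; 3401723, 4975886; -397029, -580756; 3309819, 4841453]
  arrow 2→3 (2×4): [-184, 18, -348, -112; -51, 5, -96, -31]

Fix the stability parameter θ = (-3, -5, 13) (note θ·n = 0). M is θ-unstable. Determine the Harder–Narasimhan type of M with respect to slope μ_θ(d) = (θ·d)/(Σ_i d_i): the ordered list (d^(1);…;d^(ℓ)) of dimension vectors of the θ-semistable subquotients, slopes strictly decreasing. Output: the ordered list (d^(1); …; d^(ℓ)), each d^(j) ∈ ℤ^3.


Barcode: M ≅ I[1,2], I[1,3], I[2,2], I[2,3]. HN layers by μ_θ (3 steps, strictly decreasing):
  μ^(1)=13; μ^(2)=-4; μ^(3)=-5

((0, 0, 2); (2, 2, 0); (0, 2, 0))


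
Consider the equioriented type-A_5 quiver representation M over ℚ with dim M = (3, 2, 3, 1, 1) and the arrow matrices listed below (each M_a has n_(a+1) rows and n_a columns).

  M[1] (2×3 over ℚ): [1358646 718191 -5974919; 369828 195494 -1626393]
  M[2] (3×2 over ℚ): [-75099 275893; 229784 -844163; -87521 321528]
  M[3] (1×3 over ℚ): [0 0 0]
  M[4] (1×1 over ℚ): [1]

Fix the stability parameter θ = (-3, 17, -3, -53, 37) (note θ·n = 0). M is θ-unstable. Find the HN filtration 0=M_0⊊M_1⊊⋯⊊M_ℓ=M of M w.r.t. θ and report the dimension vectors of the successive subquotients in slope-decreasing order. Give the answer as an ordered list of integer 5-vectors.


Interval decomposition of M: I[1,1], I[1,3]^2, I[3,3], I[4,5].
HN type (ℓ=4): μ^(1)=37; μ^(2)=7; μ^(3)=-3; μ^(4)=-53

((0, 0, 0, 0, 1); (0, 2, 2, 0, 0); (3, 0, 1, 0, 0); (0, 0, 0, 1, 0))


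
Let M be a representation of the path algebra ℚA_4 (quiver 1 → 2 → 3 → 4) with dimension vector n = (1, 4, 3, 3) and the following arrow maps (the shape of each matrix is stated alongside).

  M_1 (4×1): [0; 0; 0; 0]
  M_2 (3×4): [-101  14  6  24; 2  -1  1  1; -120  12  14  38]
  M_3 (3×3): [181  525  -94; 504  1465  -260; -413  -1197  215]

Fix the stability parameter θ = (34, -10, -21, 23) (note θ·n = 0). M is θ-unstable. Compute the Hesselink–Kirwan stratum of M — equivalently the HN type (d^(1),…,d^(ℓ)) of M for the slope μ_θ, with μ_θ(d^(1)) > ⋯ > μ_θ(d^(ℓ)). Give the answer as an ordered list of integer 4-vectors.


Interval decomposition of M: I[1,1], I[2,2], I[2,4]^3.
HN type (ℓ=4): μ^(1)=34; μ^(2)=23; μ^(3)=-10; μ^(4)=-31/2

((1, 0, 0, 0); (0, 0, 0, 3); (0, 1, 0, 0); (0, 3, 3, 0))


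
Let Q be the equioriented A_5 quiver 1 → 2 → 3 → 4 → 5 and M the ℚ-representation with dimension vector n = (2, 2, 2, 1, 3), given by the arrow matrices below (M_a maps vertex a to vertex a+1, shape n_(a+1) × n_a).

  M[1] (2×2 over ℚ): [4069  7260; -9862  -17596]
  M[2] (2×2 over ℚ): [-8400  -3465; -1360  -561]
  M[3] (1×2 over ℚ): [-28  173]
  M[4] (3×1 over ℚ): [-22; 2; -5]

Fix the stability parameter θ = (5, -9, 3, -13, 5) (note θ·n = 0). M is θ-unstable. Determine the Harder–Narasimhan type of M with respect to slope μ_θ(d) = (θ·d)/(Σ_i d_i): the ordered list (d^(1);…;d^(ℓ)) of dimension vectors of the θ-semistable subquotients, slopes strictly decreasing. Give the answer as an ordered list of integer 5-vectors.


Via rank(M_{q-1}∘⋯∘M_p): M ≅ I[1,2], I[1,5], I[3,3], I[5,5]^2.
μ_θ-semistable layers: μ^(1)=5; μ^(2)=3; μ^(3)=-2; μ^(4)=-7/2

((0, 0, 0, 0, 3); (0, 0, 1, 0, 0); (1, 1, 0, 0, 0); (1, 1, 1, 1, 0))


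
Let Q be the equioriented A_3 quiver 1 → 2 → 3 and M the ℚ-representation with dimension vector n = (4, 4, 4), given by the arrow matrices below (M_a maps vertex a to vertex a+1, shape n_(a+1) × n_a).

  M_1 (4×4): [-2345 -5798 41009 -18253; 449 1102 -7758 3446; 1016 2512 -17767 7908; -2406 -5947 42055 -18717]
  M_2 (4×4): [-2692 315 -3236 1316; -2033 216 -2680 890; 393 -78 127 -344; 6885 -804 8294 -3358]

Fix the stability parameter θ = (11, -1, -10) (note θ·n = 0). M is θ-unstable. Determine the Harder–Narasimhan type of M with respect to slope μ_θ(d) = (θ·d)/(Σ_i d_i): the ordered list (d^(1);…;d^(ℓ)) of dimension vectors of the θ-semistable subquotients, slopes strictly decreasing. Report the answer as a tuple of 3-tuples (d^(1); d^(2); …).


Via rank(M_{q-1}∘⋯∘M_p): M ≅ I[1,2], I[1,3]^3, I[3,3].
μ_θ-semistable layers: μ^(1)=5; μ^(2)=0; μ^(3)=-10

((1, 1, 0); (3, 3, 3); (0, 0, 1))


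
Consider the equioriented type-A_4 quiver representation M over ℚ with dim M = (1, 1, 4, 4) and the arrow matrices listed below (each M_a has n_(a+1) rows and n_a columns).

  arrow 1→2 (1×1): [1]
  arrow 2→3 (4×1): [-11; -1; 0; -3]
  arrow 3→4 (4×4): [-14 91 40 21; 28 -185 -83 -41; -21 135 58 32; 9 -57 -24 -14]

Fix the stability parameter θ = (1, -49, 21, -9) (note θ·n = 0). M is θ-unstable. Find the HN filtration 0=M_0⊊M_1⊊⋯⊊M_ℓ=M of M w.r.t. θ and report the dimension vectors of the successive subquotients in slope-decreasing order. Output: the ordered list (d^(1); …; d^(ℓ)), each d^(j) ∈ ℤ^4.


Via rank(M_{q-1}∘⋯∘M_p): M ≅ I[1,3], I[3,4]^3, I[4,4].
μ_θ-semistable layers: μ^(1)=21; μ^(2)=6; μ^(3)=-9; μ^(4)=-24

((0, 0, 1, 0); (0, 0, 3, 3); (0, 0, 0, 1); (1, 1, 0, 0))


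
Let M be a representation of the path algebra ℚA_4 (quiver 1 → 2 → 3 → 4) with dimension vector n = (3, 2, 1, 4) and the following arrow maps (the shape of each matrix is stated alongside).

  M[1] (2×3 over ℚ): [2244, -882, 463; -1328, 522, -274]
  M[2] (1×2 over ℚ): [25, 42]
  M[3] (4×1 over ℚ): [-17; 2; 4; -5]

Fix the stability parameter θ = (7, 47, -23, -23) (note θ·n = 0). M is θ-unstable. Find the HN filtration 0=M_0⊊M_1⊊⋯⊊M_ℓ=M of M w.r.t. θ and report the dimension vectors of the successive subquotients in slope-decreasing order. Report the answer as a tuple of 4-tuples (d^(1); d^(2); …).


Barcode: M ≅ I[1,1], I[1,2], I[1,4], I[4,4]^3. HN layers by μ_θ (4 steps, strictly decreasing):
  μ^(1)=47; μ^(2)=7; μ^(3)=2; μ^(4)=-23

((0, 1, 0, 0); (2, 0, 0, 0); (1, 1, 1, 1); (0, 0, 0, 3))


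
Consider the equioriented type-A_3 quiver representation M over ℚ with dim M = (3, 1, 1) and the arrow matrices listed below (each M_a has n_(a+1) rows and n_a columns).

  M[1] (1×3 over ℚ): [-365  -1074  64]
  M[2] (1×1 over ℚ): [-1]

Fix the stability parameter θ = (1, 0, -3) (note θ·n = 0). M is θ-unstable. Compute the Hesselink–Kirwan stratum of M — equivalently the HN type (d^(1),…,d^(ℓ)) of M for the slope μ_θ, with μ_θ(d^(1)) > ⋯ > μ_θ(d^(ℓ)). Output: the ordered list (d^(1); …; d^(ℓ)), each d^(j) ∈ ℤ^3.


Interval decomposition of M: I[1,1]^2, I[1,3].
HN type (ℓ=2): μ^(1)=1; μ^(2)=-2/3

((2, 0, 0); (1, 1, 1))


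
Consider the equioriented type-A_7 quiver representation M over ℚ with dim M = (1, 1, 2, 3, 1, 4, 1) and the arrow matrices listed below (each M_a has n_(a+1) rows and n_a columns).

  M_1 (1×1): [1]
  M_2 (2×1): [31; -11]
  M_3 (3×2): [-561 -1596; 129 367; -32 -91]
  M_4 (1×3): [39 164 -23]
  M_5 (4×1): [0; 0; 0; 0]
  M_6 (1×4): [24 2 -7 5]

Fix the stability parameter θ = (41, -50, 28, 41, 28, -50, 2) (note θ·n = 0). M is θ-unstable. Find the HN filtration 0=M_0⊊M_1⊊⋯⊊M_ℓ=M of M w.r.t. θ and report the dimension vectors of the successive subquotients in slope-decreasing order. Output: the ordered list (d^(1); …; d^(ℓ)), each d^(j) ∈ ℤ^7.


Barcode: M ≅ I[1,5], I[3,4], I[4,4], I[6,6]^3, I[6,7]. HN layers by μ_θ (6 steps, strictly decreasing):
  μ^(1)=41; μ^(2)=69/2; μ^(3)=28; μ^(4)=2; μ^(5)=-9/2; μ^(6)=-50

((0, 0, 0, 2, 0, 0, 0); (0, 0, 0, 1, 1, 0, 0); (0, 0, 2, 0, 0, 0, 0); (0, 0, 0, 0, 0, 0, 1); (1, 1, 0, 0, 0, 0, 0); (0, 0, 0, 0, 0, 4, 0))


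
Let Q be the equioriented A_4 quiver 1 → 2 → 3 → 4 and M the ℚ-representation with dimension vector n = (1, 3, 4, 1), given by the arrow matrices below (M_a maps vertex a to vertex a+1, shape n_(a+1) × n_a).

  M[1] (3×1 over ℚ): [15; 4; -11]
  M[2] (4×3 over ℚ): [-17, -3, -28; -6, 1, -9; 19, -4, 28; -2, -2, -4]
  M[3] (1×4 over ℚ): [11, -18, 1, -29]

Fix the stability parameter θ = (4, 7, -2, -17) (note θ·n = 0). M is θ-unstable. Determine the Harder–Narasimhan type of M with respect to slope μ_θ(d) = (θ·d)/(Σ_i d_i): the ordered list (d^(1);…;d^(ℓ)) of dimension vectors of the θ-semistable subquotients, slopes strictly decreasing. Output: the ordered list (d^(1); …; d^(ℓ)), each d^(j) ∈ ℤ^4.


Barcode: M ≅ I[1,4], I[2,3]^2, I[3,3]. HN layers by μ_θ (2 steps, strictly decreasing):
  μ^(1)=5/2; μ^(2)=-2

((0, 2, 2, 0); (1, 1, 2, 1))


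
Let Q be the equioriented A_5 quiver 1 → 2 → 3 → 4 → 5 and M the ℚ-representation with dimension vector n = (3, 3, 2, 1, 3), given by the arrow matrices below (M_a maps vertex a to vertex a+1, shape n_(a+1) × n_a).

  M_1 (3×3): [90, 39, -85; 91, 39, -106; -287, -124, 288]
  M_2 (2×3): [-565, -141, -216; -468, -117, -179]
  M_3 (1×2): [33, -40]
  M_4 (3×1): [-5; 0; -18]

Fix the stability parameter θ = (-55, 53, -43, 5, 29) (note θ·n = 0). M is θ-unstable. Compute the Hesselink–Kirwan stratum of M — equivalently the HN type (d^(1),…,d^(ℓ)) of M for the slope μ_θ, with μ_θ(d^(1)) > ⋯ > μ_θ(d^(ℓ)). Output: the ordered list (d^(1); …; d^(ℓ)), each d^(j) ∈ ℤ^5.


Via rank(M_{q-1}∘⋯∘M_p): M ≅ I[1,2], I[1,3], I[1,5], I[5,5]^2.
μ_θ-semistable layers: μ^(1)=53; μ^(2)=29; μ^(3)=5; μ^(4)=-55

((0, 1, 0, 0, 0); (0, 0, 0, 0, 3); (0, 2, 2, 1, 0); (3, 0, 0, 0, 0))


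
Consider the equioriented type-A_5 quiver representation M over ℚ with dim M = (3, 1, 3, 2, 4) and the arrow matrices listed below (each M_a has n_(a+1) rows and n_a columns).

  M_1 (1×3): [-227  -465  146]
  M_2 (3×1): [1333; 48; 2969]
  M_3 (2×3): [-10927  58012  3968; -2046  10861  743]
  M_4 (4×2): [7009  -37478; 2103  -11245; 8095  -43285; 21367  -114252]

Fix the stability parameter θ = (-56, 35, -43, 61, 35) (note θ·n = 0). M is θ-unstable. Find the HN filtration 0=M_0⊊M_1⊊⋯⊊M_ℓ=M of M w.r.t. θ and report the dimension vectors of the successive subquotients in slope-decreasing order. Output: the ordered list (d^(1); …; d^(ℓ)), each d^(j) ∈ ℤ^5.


Barcode: M ≅ I[1,1]^2, I[1,5], I[3,3], I[3,5], I[5,5]^2. HN layers by μ_θ (5 steps, strictly decreasing):
  μ^(1)=48; μ^(2)=35; μ^(3)=-4; μ^(4)=-43; μ^(5)=-56

((0, 0, 0, 2, 2); (0, 0, 0, 0, 2); (0, 1, 1, 0, 0); (0, 0, 2, 0, 0); (3, 0, 0, 0, 0))


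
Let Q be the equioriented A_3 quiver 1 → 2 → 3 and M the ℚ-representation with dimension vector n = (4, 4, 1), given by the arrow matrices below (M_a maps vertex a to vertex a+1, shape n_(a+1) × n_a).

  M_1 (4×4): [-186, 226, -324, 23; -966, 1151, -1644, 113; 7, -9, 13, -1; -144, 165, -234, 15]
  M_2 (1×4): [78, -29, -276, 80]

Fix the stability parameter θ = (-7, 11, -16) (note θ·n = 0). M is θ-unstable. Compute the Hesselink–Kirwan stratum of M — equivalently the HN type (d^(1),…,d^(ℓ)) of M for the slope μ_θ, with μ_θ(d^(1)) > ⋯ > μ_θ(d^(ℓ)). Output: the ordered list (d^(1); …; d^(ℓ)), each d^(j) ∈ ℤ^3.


Barcode: M ≅ I[1,1], I[1,2]^2, I[1,3], I[2,2]. HN layers by μ_θ (3 steps, strictly decreasing):
  μ^(1)=11; μ^(2)=-5/2; μ^(3)=-7

((0, 3, 0); (0, 1, 1); (4, 0, 0))


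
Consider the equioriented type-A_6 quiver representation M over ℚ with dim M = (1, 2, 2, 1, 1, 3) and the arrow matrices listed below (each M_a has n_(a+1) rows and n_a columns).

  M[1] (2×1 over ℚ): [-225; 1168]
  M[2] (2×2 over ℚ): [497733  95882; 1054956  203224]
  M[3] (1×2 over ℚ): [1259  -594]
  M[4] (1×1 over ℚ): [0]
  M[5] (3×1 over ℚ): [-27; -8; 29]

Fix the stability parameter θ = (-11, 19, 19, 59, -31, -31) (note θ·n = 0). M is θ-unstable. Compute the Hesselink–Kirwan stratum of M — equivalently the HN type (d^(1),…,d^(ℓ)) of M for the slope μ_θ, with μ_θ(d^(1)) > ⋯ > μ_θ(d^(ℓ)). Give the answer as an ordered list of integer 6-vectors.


Barcode: M ≅ I[1,4], I[2,2], I[3,3], I[5,6], I[6,6]^2. HN layers by μ_θ (4 steps, strictly decreasing):
  μ^(1)=59; μ^(2)=19; μ^(3)=-11; μ^(4)=-31

((0, 0, 0, 1, 0, 0); (0, 2, 2, 0, 0, 0); (1, 0, 0, 0, 0, 0); (0, 0, 0, 0, 1, 3))


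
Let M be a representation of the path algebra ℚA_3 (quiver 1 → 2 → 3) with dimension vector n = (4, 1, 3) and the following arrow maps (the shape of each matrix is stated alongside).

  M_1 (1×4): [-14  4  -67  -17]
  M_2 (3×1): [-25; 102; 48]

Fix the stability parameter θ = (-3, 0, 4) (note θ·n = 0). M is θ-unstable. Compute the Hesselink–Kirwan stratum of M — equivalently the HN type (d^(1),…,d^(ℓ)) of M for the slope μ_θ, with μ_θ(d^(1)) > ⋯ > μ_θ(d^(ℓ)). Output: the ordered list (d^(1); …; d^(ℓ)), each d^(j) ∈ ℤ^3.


Interval decomposition of M: I[1,1]^3, I[1,3], I[3,3]^2.
HN type (ℓ=3): μ^(1)=4; μ^(2)=0; μ^(3)=-3

((0, 0, 3); (0, 1, 0); (4, 0, 0))


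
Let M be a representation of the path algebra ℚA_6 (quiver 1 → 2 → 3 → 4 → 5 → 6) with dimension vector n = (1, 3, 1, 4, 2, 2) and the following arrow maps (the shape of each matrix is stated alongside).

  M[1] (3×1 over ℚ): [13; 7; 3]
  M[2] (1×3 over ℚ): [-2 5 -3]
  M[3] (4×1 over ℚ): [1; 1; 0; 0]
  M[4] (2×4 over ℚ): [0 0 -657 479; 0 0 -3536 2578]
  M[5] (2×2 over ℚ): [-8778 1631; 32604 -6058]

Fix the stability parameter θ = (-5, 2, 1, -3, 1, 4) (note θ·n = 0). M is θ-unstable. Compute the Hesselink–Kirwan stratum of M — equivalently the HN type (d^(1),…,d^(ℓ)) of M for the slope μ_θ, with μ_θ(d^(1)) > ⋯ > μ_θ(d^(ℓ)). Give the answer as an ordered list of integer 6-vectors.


Via rank(M_{q-1}∘⋯∘M_p): M ≅ I[1,2], I[2,2], I[2,4], I[4,4], I[4,5], I[4,6], I[6,6].
μ_θ-semistable layers: μ^(1)=4; μ^(2)=2; μ^(3)=1; μ^(4)=0; μ^(5)=-3; μ^(6)=-5

((0, 0, 0, 0, 0, 2); (0, 2, 0, 0, 0, 0); (0, 0, 0, 0, 2, 0); (0, 1, 1, 1, 0, 0); (0, 0, 0, 3, 0, 0); (1, 0, 0, 0, 0, 0))


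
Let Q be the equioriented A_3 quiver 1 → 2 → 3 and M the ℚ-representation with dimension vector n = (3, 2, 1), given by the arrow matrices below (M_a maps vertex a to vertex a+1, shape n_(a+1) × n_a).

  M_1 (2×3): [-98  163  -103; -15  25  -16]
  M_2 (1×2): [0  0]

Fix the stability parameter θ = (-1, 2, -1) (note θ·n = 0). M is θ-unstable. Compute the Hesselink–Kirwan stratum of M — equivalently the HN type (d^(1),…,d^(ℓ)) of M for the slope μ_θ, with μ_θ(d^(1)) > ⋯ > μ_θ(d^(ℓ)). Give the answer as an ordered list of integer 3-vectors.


Via rank(M_{q-1}∘⋯∘M_p): M ≅ I[1,1], I[1,2]^2, I[3,3].
μ_θ-semistable layers: μ^(1)=2; μ^(2)=-1

((0, 2, 0); (3, 0, 1))


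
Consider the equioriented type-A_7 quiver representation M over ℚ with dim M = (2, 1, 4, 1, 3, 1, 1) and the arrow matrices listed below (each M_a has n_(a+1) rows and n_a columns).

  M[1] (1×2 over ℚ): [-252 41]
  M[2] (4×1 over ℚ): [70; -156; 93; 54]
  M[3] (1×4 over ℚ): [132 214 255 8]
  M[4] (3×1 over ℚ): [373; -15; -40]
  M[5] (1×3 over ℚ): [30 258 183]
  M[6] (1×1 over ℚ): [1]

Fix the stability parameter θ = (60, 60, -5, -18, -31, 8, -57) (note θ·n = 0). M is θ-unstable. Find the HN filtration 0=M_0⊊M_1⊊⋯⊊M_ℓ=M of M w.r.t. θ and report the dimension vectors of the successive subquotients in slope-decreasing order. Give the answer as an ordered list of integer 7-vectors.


Via rank(M_{q-1}∘⋯∘M_p): M ≅ I[1,1], I[1,5], I[3,3]^3, I[5,5], I[5,7].
μ_θ-semistable layers: μ^(1)=60; μ^(2)=66/5; μ^(3)=-5; μ^(4)=-49/2; μ^(5)=-31

((1, 0, 0, 0, 0, 0, 0); (1, 1, 1, 1, 1, 0, 0); (0, 0, 3, 0, 0, 0, 0); (0, 0, 0, 0, 0, 1, 1); (0, 0, 0, 0, 2, 0, 0))


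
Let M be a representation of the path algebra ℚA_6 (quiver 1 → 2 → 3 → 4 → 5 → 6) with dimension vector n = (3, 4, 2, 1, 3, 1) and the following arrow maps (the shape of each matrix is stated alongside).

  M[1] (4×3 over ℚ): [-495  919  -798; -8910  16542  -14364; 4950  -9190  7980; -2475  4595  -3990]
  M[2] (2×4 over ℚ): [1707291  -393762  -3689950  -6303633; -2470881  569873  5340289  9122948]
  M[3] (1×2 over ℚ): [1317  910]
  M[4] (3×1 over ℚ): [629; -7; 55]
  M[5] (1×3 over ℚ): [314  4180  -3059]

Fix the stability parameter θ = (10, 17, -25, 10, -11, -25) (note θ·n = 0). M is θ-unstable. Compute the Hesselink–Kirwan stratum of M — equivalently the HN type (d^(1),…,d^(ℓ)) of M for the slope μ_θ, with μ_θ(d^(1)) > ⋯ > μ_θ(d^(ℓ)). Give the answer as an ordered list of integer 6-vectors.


Barcode: M ≅ I[1,1]^2, I[1,3], I[2,2]^2, I[2,6], I[5,5]^2. HN layers by μ_θ (5 steps, strictly decreasing):
  μ^(1)=17; μ^(2)=10; μ^(3)=2/3; μ^(4)=-34/5; μ^(5)=-11

((0, 2, 0, 0, 0, 0); (2, 0, 0, 0, 0, 0); (1, 1, 1, 0, 0, 0); (0, 1, 1, 1, 1, 1); (0, 0, 0, 0, 2, 0))


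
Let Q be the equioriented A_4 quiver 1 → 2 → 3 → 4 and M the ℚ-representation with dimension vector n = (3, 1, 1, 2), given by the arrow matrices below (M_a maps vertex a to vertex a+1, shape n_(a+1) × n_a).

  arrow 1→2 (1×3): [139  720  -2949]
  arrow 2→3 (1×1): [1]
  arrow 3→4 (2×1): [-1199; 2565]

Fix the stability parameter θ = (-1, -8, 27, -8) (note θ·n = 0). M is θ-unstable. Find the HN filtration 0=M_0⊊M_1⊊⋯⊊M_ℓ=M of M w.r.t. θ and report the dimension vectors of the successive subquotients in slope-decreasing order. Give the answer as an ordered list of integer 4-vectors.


Via rank(M_{q-1}∘⋯∘M_p): M ≅ I[1,1]^2, I[1,4], I[4,4].
μ_θ-semistable layers: μ^(1)=19/2; μ^(2)=-1; μ^(3)=-9/2; μ^(4)=-8

((0, 0, 1, 1); (2, 0, 0, 0); (1, 1, 0, 0); (0, 0, 0, 1))


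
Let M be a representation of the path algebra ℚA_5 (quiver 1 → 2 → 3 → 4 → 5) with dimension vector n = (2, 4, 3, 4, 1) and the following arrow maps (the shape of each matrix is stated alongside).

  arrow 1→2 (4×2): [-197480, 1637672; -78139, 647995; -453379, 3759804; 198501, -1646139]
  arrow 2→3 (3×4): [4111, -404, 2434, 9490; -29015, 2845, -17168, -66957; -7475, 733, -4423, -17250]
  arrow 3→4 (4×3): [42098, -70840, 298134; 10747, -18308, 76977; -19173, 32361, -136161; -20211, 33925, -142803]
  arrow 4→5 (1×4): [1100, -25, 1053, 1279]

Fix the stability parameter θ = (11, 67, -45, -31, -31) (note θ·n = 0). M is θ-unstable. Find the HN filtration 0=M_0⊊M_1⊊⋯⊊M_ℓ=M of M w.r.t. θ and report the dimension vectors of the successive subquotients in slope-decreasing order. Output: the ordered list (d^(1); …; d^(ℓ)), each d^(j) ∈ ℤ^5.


Interval decomposition of M: I[1,2], I[1,5], I[2,3], I[2,4], I[4,4]^2.
HN type (ℓ=5): μ^(1)=67; μ^(2)=11; μ^(3)=-3; μ^(4)=-29/5; μ^(5)=-31

((0, 1, 0, 0, 0); (1, 1, 1, 0, 0); (0, 1, 1, 1, 0); (1, 1, 1, 1, 1); (0, 0, 0, 2, 0))


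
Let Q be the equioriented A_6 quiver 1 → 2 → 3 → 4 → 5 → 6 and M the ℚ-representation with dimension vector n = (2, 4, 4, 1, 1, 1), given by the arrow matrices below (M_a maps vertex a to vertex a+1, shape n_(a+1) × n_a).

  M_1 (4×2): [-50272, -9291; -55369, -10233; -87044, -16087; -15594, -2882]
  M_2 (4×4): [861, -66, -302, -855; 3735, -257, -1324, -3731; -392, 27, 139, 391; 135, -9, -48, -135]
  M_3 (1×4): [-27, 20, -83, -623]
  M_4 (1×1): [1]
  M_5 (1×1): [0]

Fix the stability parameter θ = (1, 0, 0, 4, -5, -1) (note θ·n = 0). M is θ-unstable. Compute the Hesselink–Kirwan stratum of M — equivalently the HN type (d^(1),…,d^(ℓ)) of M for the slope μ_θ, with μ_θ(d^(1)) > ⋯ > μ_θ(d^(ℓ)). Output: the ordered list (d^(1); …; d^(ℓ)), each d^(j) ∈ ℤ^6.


Interval decomposition of M: I[1,3], I[1,5], I[2,2], I[2,3], I[3,3], I[6,6].
HN type (ℓ=3): μ^(1)=1/3; μ^(2)=0; μ^(3)=-1

((1, 1, 1, 0, 0, 0); (1, 3, 3, 1, 1, 0); (0, 0, 0, 0, 0, 1))
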